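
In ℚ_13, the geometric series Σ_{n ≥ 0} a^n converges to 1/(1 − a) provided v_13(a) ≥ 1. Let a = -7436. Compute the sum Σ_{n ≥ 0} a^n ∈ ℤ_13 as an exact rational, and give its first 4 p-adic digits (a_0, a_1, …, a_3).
Σ a^n = 1/(1 − a) = 1/7437;  first 4 digits = (1, 0, 8, 9)

v_13(a) = 2 ≥ 1, so the series converges in ℤ_13 to 1/(1 − a) = 1/(1 − (-7436)) = 1/7437. Expand this rational in ℤ_13: compute digits iteratively via d_i = x_i mod 13, x_{i+1} = (x_i − d_i)/13. The first 4 digits are (1, 0, 8, 9).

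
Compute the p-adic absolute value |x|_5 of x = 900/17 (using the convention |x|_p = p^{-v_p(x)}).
|900/17|_5 = 1/25

Step 1 — compute v_5(x) by factoring powers of 5 out of the numerator and denominator: v_5(900/17) = 2. Step 2 — apply |x|_p = p^{-v_p(x)} = 5^{-2} = 1/25.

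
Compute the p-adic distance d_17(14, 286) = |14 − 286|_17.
d_17(14, 286) = 1/17

Step 1 — x − y = 14 − 286 = -272. Step 2 — v_17(-272) = 1 (factor: -272 = −(17^1 · 16); the sign does not affect v_p). Step 3 — |x − y|_17 = 17^{-1} = 1/17.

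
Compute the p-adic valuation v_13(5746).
v_13(5746) = 2

v_13(n) is the largest exponent k such that 13^k divides n. Factor out: 5746 = 13^2 · 34. (Sign doesn't affect v_p.) So v_13(5746) = 2.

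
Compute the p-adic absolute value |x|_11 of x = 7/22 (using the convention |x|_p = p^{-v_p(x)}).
|7/22|_11 = 11

Step 1 — compute v_11(x) by factoring powers of 11 out of the numerator and denominator: v_11(7/22) = -1. Step 2 — apply |x|_p = p^{-v_p(x)} = 11^{1} = 11.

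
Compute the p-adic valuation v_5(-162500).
v_5(-162500) = 5

v_5(n) is the largest exponent k such that 5^k divides n. Factor out: -162500 = -5^5 · 52. (Sign doesn't affect v_p.) So v_5(-162500) = 5.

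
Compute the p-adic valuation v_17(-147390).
v_17(-147390) = 3

v_17(n) is the largest exponent k such that 17^k divides n. Factor out: -147390 = -17^3 · 30. (Sign doesn't affect v_p.) So v_17(-147390) = 3.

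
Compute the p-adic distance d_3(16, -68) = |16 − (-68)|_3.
d_3(16, -68) = 1/3

Step 1 — x − y = 16 − (-68) = 84. Step 2 — v_3(84) = 1 (factor: 84 = (3^1 · 28); the sign does not affect v_p). Step 3 — |x − y|_3 = 3^{-1} = 1/3.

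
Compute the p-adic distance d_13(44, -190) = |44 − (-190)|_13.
d_13(44, -190) = 1/13

Step 1 — x − y = 44 − (-190) = 234. Step 2 — v_13(234) = 1 (factor: 234 = (13^1 · 18); the sign does not affect v_p). Step 3 — |x − y|_13 = 13^{-1} = 1/13.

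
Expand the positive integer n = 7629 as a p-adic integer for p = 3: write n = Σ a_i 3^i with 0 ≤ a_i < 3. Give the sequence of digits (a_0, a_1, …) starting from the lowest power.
(a_0, a_1, …) = (0, 2, 1, 0, 1, 1, 1, 0, 1)

Repeated division by 3 gives the digits low-to-high: 7629 = 2·3^1 + 1·3^2 + 1·3^4 + 1·3^5 + 1·3^6 + 1·3^8. Digit sequence: (0, 2, 1, 0, 1, 1, 1, 0, 1).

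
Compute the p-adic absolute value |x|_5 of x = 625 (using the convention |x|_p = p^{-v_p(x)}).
|625|_5 = 1/625

Step 1 — compute v_5(x) by factoring powers of 5 out of the numerator and denominator: v_5(625) = 4. Step 2 — apply |x|_p = p^{-v_p(x)} = 5^{-4} = 1/625.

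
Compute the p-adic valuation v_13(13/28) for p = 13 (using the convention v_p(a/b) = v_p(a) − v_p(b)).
v_13(13/28) = 1

Factor powers of 13 from the numerator and denominator of the reduced fraction: 13 = 13^1 · 1 and 28 = 13^0 · 28. Apply v_p(a/b) = v_p(a) − v_p(b): v_13(13/28) = 1 − 0 = 1.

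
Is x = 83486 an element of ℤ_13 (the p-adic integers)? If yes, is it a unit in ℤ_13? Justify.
x ∈ ℤ_13 but not a unit; v_13(x) = 3 > 0

ℤ_13 = {x ∈ ℚ_13 : v_13(x) ≥ 0} and ℤ_13^× = {x ∈ ℤ_13 : v_13(x) = 0}. Here v_13(83486) = v_13(num) − v_13(den) = 3; compare against these criteria.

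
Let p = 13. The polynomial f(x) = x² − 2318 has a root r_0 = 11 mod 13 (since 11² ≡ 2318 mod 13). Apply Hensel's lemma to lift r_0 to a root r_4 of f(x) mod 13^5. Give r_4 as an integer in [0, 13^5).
r_4 = 320773 (mod 371293)

Hensel's recurrence: r_{i+1} = r_i − f(r_i)·(f′(r_i))^{-1} mod 13^{i+2}, with f′(x) = 2x. Iterate:
  r_0 = 11 (mod 13)
  r_1 = 11 (mod 169)
  r_2 = 11 (mod 2197)
  r_3 = 6602 (mod 28561)
  r_4 = 320773 (mod 371293)
Final: r_4 = 320773, and one checks f(r_4) ≡ 0 mod 13^5.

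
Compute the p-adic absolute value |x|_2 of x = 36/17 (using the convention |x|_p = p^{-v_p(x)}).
|36/17|_2 = 1/4

Step 1 — compute v_2(x) by factoring powers of 2 out of the numerator and denominator: v_2(36/17) = 2. Step 2 — apply |x|_p = p^{-v_p(x)} = 2^{-2} = 1/4.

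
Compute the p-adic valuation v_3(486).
v_3(486) = 5

v_3(n) is the largest exponent k such that 3^k divides n. Factor out: 486 = 3^5 · 2. (Sign doesn't affect v_p.) So v_3(486) = 5.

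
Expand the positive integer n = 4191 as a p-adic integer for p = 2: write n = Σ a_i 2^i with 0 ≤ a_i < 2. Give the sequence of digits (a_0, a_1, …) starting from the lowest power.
(a_0, a_1, …) = (1, 1, 1, 1, 1, 0, 1, 0, 0, 0, 0, 0, 1)

Repeated division by 2 gives the digits low-to-high: 4191 = 1 + 1·2^1 + 1·2^2 + 1·2^3 + 1·2^4 + 1·2^6 + 1·2^12. Digit sequence: (1, 1, 1, 1, 1, 0, 1, 0, 0, 0, 0, 0, 1).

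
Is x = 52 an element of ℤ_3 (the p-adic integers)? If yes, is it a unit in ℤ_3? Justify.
x ∈ ℤ_3^× (unit); v_3(x) = 0

ℤ_3 = {x ∈ ℚ_3 : v_3(x) ≥ 0} and ℤ_3^× = {x ∈ ℤ_3 : v_3(x) = 0}. Here v_3(52) = v_3(num) − v_3(den) = 0; compare against these criteria.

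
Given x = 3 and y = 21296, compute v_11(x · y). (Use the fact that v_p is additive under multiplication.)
v_11(63888) = 3

v_p(x) = 0 (factor: 3 = 11^0 · 3); v_p(y) = 3 (factor: 21296 = 11^3 · 16). Additivity: v_p(xy) = v_p(x) + v_p(y) = 0 + 3 = 3. (Direct check: xy = 63888 = 11^3 · (48).)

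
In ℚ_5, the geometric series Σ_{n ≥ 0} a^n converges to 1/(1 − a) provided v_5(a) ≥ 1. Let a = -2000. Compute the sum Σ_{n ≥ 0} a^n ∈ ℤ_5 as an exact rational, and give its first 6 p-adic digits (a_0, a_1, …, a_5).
Σ a^n = 1/(1 − a) = 1/2001;  first 6 digits = (1, 0, 0, 4, 1, 4)

v_5(a) = 3 ≥ 1, so the series converges in ℤ_5 to 1/(1 − a) = 1/(1 − (-2000)) = 1/2001. Expand this rational in ℤ_5: compute digits iteratively via d_i = x_i mod 5, x_{i+1} = (x_i − d_i)/5. The first 6 digits are (1, 0, 0, 4, 1, 4).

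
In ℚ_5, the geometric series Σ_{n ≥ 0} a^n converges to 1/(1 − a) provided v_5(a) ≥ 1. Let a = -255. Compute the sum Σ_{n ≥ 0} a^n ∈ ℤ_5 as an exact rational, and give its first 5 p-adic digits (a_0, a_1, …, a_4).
Σ a^n = 1/(1 − a) = 1/256;  first 5 digits = (1, 4, 0, 2, 4)

v_5(a) = 1 ≥ 1, so the series converges in ℤ_5 to 1/(1 − a) = 1/(1 − (-255)) = 1/256. Expand this rational in ℤ_5: compute digits iteratively via d_i = x_i mod 5, x_{i+1} = (x_i − d_i)/5. The first 5 digits are (1, 4, 0, 2, 4).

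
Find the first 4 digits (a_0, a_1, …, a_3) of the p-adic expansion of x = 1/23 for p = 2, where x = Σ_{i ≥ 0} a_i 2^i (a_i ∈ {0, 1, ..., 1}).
(a_0, …, a_3) = (1, 1, 1, 0)

v_2(1/23) = 0 (numerator and denominator both coprime to 2), so x ∈ ℤ_2^×. Compute digits iteratively via a_i = x_i mod 2, x_{i+1} = (x_i − a_i)/2, with x_0 = x:
  x_0 = 1/23;  a_0 = 1;  x_1 = (x_0 − 1)/2 = -11/23
  x_1 = -11/23;  a_1 = 1;  x_2 = (x_1 − 1)/2 = -17/23
  x_2 = -17/23;  a_2 = 1;  x_3 = (x_2 − 1)/2 = -20/23
  x_3 = -20/23;  a_3 = 0;  x_4 = (x_3 − 0)/2 = -10/23
Digits: (1, 1, 1, 0).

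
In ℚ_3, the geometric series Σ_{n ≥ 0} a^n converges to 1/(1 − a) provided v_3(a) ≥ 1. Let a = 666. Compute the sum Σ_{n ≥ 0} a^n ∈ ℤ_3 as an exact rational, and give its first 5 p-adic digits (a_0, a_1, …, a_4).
Σ a^n = 1/(1 − a) = -1/665;  first 5 digits = (1, 0, 2, 0, 0)

v_3(a) = 2 ≥ 1, so the series converges in ℤ_3 to 1/(1 − a) = 1/(1 − 666) = -1/665. Expand this rational in ℤ_3: compute digits iteratively via d_i = x_i mod 3, x_{i+1} = (x_i − d_i)/3. The first 5 digits are (1, 0, 2, 0, 0).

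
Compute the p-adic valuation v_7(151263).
v_7(151263) = 5

v_7(n) is the largest exponent k such that 7^k divides n. Factor out: 151263 = 7^5 · 9. (Sign doesn't affect v_p.) So v_7(151263) = 5.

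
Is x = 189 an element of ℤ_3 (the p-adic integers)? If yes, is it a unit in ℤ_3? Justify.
x ∈ ℤ_3 but not a unit; v_3(x) = 3 > 0

ℤ_3 = {x ∈ ℚ_3 : v_3(x) ≥ 0} and ℤ_3^× = {x ∈ ℤ_3 : v_3(x) = 0}. Here v_3(189) = v_3(num) − v_3(den) = 3; compare against these criteria.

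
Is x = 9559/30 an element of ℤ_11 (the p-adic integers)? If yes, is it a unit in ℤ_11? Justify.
x ∈ ℤ_11 but not a unit; v_11(x) = 2 > 0

ℤ_11 = {x ∈ ℚ_11 : v_11(x) ≥ 0} and ℤ_11^× = {x ∈ ℤ_11 : v_11(x) = 0}. Here v_11(9559/30) = v_11(num) − v_11(den) = 2; compare against these criteria.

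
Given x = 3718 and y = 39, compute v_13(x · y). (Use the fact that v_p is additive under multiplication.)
v_13(145002) = 3

v_p(x) = 2 (factor: 3718 = 13^2 · 22); v_p(y) = 1 (factor: 39 = 13^1 · 3). Additivity: v_p(xy) = v_p(x) + v_p(y) = 2 + 1 = 3. (Direct check: xy = 145002 = 13^3 · (66).)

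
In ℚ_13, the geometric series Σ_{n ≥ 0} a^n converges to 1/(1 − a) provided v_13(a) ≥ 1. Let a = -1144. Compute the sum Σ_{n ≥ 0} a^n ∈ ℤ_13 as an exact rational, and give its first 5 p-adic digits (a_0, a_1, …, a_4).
Σ a^n = 1/(1 − a) = 1/1145;  first 5 digits = (1, 3, 2, 11, 4)

v_13(a) = 1 ≥ 1, so the series converges in ℤ_13 to 1/(1 − a) = 1/(1 − (-1144)) = 1/1145. Expand this rational in ℤ_13: compute digits iteratively via d_i = x_i mod 13, x_{i+1} = (x_i − d_i)/13. The first 5 digits are (1, 3, 2, 11, 4).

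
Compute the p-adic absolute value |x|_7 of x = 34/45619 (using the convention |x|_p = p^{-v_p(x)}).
|34/45619|_7 = 2401

Step 1 — compute v_7(x) by factoring powers of 7 out of the numerator and denominator: v_7(34/45619) = -4. Step 2 — apply |x|_p = p^{-v_p(x)} = 7^{4} = 2401.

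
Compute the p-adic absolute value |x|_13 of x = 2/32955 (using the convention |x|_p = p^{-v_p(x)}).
|2/32955|_13 = 2197

Step 1 — compute v_13(x) by factoring powers of 13 out of the numerator and denominator: v_13(2/32955) = -3. Step 2 — apply |x|_p = p^{-v_p(x)} = 13^{3} = 2197.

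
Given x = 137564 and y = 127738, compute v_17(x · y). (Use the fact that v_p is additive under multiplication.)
v_17(17572150232) = 6

v_p(x) = 3 (factor: 137564 = 17^3 · 28); v_p(y) = 3 (factor: 127738 = 17^3 · 26). Additivity: v_p(xy) = v_p(x) + v_p(y) = 3 + 3 = 6. (Direct check: xy = 17572150232 = 17^6 · (728).)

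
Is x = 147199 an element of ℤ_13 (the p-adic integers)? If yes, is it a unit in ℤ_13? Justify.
x ∈ ℤ_13 but not a unit; v_13(x) = 3 > 0

ℤ_13 = {x ∈ ℚ_13 : v_13(x) ≥ 0} and ℤ_13^× = {x ∈ ℤ_13 : v_13(x) = 0}. Here v_13(147199) = v_13(num) − v_13(den) = 3; compare against these criteria.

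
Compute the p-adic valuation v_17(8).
v_17(8) = 0

v_17(n) is the largest exponent k such that 17^k divides n. Factor out: 8 = 17^0 · 8. (Sign doesn't affect v_p.) So v_17(8) = 0.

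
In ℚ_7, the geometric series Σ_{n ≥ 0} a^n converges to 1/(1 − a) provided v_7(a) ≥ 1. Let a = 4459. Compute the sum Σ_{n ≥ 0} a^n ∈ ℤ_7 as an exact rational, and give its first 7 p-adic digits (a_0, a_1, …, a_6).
Σ a^n = 1/(1 − a) = -1/4458;  first 7 digits = (1, 0, 0, 6, 1, 0, 1)

v_7(a) = 3 ≥ 1, so the series converges in ℤ_7 to 1/(1 − a) = 1/(1 − 4459) = -1/4458. Expand this rational in ℤ_7: compute digits iteratively via d_i = x_i mod 7, x_{i+1} = (x_i − d_i)/7. The first 7 digits are (1, 0, 0, 6, 1, 0, 1).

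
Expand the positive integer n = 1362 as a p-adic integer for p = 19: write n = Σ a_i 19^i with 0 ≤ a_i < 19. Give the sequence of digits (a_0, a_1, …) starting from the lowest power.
(a_0, a_1, …) = (13, 14, 3)

Repeated division by 19 gives the digits low-to-high: 1362 = 13 + 14·19^1 + 3·19^2. Digit sequence: (13, 14, 3).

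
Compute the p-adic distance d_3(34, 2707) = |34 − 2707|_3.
d_3(34, 2707) = 1/243

Step 1 — x − y = 34 − 2707 = -2673. Step 2 — v_3(-2673) = 5 (factor: -2673 = −(3^5 · 11); the sign does not affect v_p). Step 3 — |x − y|_3 = 3^{-5} = 1/243.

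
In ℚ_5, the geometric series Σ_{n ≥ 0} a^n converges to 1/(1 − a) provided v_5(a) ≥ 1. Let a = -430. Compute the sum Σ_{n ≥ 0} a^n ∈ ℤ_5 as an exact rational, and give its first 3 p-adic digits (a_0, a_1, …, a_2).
Σ a^n = 1/(1 − a) = 1/431;  first 3 digits = (1, 4, 3)

v_5(a) = 1 ≥ 1, so the series converges in ℤ_5 to 1/(1 − a) = 1/(1 − (-430)) = 1/431. Expand this rational in ℤ_5: compute digits iteratively via d_i = x_i mod 5, x_{i+1} = (x_i − d_i)/5. The first 3 digits are (1, 4, 3).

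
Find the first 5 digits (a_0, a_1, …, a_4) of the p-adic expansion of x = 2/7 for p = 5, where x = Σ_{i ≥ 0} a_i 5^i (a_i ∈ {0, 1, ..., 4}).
(a_0, …, a_4) = (1, 2, 1, 4, 2)

v_5(2/7) = 0 (numerator and denominator both coprime to 5), so x ∈ ℤ_5^×. Compute digits iteratively via a_i = x_i mod 5, x_{i+1} = (x_i − a_i)/5, with x_0 = x:
  x_0 = 2/7;  a_0 = 1;  x_1 = (x_0 − 1)/5 = -1/7
  x_1 = -1/7;  a_1 = 2;  x_2 = (x_1 − 2)/5 = -3/7
  x_2 = -3/7;  a_2 = 1;  x_3 = (x_2 − 1)/5 = -2/7
  x_3 = -2/7;  a_3 = 4;  x_4 = (x_3 − 4)/5 = -6/7
  x_4 = -6/7;  a_4 = 2;  x_5 = (x_4 − 2)/5 = -4/7
Digits: (1, 2, 1, 4, 2).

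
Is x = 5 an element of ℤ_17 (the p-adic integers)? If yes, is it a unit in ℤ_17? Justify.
x ∈ ℤ_17^× (unit); v_17(x) = 0

ℤ_17 = {x ∈ ℚ_17 : v_17(x) ≥ 0} and ℤ_17^× = {x ∈ ℤ_17 : v_17(x) = 0}. Here v_17(5) = v_17(num) − v_17(den) = 0; compare against these criteria.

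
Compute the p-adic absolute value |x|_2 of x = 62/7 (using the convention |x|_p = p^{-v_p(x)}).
|62/7|_2 = 1/2

Step 1 — compute v_2(x) by factoring powers of 2 out of the numerator and denominator: v_2(62/7) = 1. Step 2 — apply |x|_p = p^{-v_p(x)} = 2^{-1} = 1/2.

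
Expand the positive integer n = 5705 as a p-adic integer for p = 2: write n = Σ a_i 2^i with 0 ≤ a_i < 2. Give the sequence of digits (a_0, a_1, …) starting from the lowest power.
(a_0, a_1, …) = (1, 0, 0, 1, 0, 0, 1, 0, 0, 1, 1, 0, 1)

Repeated division by 2 gives the digits low-to-high: 5705 = 1 + 1·2^3 + 1·2^6 + 1·2^9 + 1·2^10 + 1·2^12. Digit sequence: (1, 0, 0, 1, 0, 0, 1, 0, 0, 1, 1, 0, 1).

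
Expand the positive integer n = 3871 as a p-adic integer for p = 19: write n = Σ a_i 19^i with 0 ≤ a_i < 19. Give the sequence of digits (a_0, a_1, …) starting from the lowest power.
(a_0, a_1, …) = (14, 13, 10)

Repeated division by 19 gives the digits low-to-high: 3871 = 14 + 13·19^1 + 10·19^2. Digit sequence: (14, 13, 10).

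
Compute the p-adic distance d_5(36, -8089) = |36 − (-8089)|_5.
d_5(36, -8089) = 1/625

Step 1 — x − y = 36 − (-8089) = 8125. Step 2 — v_5(8125) = 4 (factor: 8125 = (5^4 · 13); the sign does not affect v_p). Step 3 — |x − y|_5 = 5^{-4} = 1/625.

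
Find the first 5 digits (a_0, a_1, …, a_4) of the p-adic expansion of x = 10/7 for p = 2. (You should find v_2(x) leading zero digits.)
(a_0, …, a_4) = (0, 1, 1, 0, 0)

v_2(10/7) = 1, so a_0 = ... = a_0 = 0. Factor out: x = 2^1 · u with u = 5/7 a unit in ℤ_2. Expand u iteratively via a_{v+i} = u_i mod 2, u_{i+1} = (u_i − a_{v+i})/2:
  u_0 = 5/7;  a_1 = 1;  u_1 = (u_0 − 1)/2 = -1/7
  u_1 = -1/7;  a_2 = 1;  u_2 = (u_1 − 1)/2 = -4/7
  u_2 = -4/7;  a_3 = 0;  u_3 = (u_2 − 0)/2 = -2/7
  u_3 = -2/7;  a_4 = 0;  u_4 = (u_3 − 0)/2 = -1/7
Digits: (0, 1, 1, 0, 0).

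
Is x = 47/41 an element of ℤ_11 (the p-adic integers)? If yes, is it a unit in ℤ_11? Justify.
x ∈ ℤ_11^× (unit); v_11(x) = 0

ℤ_11 = {x ∈ ℚ_11 : v_11(x) ≥ 0} and ℤ_11^× = {x ∈ ℤ_11 : v_11(x) = 0}. Here v_11(47/41) = v_11(num) − v_11(den) = 0; compare against these criteria.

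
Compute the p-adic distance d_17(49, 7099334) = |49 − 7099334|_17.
d_17(49, 7099334) = 1/1419857

Step 1 — x − y = 49 − 7099334 = -7099285. Step 2 — v_17(-7099285) = 5 (factor: -7099285 = −(17^5 · 5); the sign does not affect v_p). Step 3 — |x − y|_17 = 17^{-5} = 1/1419857.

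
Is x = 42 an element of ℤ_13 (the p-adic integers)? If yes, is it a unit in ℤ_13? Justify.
x ∈ ℤ_13^× (unit); v_13(x) = 0

ℤ_13 = {x ∈ ℚ_13 : v_13(x) ≥ 0} and ℤ_13^× = {x ∈ ℤ_13 : v_13(x) = 0}. Here v_13(42) = v_13(num) − v_13(den) = 0; compare against these criteria.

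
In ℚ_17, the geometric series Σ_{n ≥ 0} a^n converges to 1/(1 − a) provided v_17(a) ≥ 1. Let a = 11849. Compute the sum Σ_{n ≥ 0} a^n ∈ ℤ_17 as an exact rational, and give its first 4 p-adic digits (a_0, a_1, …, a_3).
Σ a^n = 1/(1 − a) = -1/11848;  first 4 digits = (1, 0, 7, 2)

v_17(a) = 2 ≥ 1, so the series converges in ℤ_17 to 1/(1 − a) = 1/(1 − 11849) = -1/11848. Expand this rational in ℤ_17: compute digits iteratively via d_i = x_i mod 17, x_{i+1} = (x_i − d_i)/17. The first 4 digits are (1, 0, 7, 2).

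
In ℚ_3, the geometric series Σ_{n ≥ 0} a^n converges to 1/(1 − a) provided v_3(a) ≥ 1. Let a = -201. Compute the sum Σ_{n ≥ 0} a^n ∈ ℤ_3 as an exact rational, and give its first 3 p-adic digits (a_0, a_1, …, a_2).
Σ a^n = 1/(1 − a) = 1/202;  first 3 digits = (1, 2, 2)

v_3(a) = 1 ≥ 1, so the series converges in ℤ_3 to 1/(1 − a) = 1/(1 − (-201)) = 1/202. Expand this rational in ℤ_3: compute digits iteratively via d_i = x_i mod 3, x_{i+1} = (x_i − d_i)/3. The first 3 digits are (1, 2, 2).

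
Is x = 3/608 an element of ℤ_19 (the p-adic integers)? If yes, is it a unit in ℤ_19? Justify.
x ∉ ℤ_19 (v_19(x) = -1 < 0)

ℤ_19 = {x ∈ ℚ_19 : v_19(x) ≥ 0} and ℤ_19^× = {x ∈ ℤ_19 : v_19(x) = 0}. Here v_19(3/608) = v_19(num) − v_19(den) = -1; compare against these criteria.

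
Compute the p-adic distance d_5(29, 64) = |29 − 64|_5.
d_5(29, 64) = 1/5

Step 1 — x − y = 29 − 64 = -35. Step 2 — v_5(-35) = 1 (factor: -35 = −(5^1 · 7); the sign does not affect v_p). Step 3 — |x − y|_5 = 5^{-1} = 1/5.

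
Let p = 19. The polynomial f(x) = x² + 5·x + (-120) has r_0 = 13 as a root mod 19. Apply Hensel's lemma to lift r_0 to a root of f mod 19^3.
r_2 = 4155 (mod 6859)

Hensel: r_{i+1} = r_i − f(r_i)·(f′(r_i))^{-1} mod 19^{i+2}, f′(x) = 2x + 5. Iterate:
  r_0 = 13 (mod 19)
  r_1 = 184 (mod 361)
  r_2 = 4155 (mod 6859)
Final: r = 4155 satisfies f(r) ≡ 0 mod 19^3.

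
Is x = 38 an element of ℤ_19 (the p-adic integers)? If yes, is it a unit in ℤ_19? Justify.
x ∈ ℤ_19 but not a unit; v_19(x) = 1 > 0

ℤ_19 = {x ∈ ℚ_19 : v_19(x) ≥ 0} and ℤ_19^× = {x ∈ ℤ_19 : v_19(x) = 0}. Here v_19(38) = v_19(num) − v_19(den) = 1; compare against these criteria.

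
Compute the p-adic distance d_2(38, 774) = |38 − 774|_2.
d_2(38, 774) = 1/32

Step 1 — x − y = 38 − 774 = -736. Step 2 — v_2(-736) = 5 (factor: -736 = −(2^5 · 23); the sign does not affect v_p). Step 3 — |x − y|_2 = 2^{-5} = 1/32.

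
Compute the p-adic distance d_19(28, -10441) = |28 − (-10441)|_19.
d_19(28, -10441) = 1/361

Step 1 — x − y = 28 − (-10441) = 10469. Step 2 — v_19(10469) = 2 (factor: 10469 = (19^2 · 29); the sign does not affect v_p). Step 3 — |x − y|_19 = 19^{-2} = 1/361.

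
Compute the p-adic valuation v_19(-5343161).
v_19(-5343161) = 4

v_19(n) is the largest exponent k such that 19^k divides n. Factor out: -5343161 = -19^4 · 41. (Sign doesn't affect v_p.) So v_19(-5343161) = 4.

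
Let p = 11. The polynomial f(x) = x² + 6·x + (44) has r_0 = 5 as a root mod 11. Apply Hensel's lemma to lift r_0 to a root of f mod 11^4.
r_3 = 2623 (mod 14641)

Hensel: r_{i+1} = r_i − f(r_i)·(f′(r_i))^{-1} mod 11^{i+2}, f′(x) = 2x + 6. Iterate:
  r_0 = 5 (mod 11)
  r_1 = 82 (mod 121)
  r_2 = 1292 (mod 1331)
  r_3 = 2623 (mod 14641)
Final: r = 2623 satisfies f(r) ≡ 0 mod 11^4.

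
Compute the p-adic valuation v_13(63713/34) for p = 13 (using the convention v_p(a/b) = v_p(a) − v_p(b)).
v_13(63713/34) = 3

Factor powers of 13 from the numerator and denominator of the reduced fraction: 63713 = 13^3 · 29 and 34 = 13^0 · 34. Apply v_p(a/b) = v_p(a) − v_p(b): v_13(63713/34) = 3 − 0 = 3.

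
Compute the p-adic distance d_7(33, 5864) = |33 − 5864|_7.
d_7(33, 5864) = 1/343

Step 1 — x − y = 33 − 5864 = -5831. Step 2 — v_7(-5831) = 3 (factor: -5831 = −(7^3 · 17); the sign does not affect v_p). Step 3 — |x − y|_7 = 7^{-3} = 1/343.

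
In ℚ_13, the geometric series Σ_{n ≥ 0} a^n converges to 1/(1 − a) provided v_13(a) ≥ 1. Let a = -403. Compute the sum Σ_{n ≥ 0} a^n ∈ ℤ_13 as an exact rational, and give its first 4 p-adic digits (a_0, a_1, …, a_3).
Σ a^n = 1/(1 − a) = 1/404;  first 4 digits = (1, 8, 9, 0)

v_13(a) = 1 ≥ 1, so the series converges in ℤ_13 to 1/(1 − a) = 1/(1 − (-403)) = 1/404. Expand this rational in ℤ_13: compute digits iteratively via d_i = x_i mod 13, x_{i+1} = (x_i − d_i)/13. The first 4 digits are (1, 8, 9, 0).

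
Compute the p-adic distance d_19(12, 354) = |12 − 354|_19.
d_19(12, 354) = 1/19

Step 1 — x − y = 12 − 354 = -342. Step 2 — v_19(-342) = 1 (factor: -342 = −(19^1 · 18); the sign does not affect v_p). Step 3 — |x − y|_19 = 19^{-1} = 1/19.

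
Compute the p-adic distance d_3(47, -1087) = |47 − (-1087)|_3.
d_3(47, -1087) = 1/81

Step 1 — x − y = 47 − (-1087) = 1134. Step 2 — v_3(1134) = 4 (factor: 1134 = (3^4 · 14); the sign does not affect v_p). Step 3 — |x − y|_3 = 3^{-4} = 1/81.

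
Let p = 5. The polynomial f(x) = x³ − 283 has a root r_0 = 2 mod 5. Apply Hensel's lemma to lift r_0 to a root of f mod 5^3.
r_2 = 77 (mod 125)

Hensel: r_{i+1} = r_i − f(r_i)/f′(r_i) mod 5^{i+2}, where f′(x) = 3x². Iterate:
  r_0 = 2 (mod 5)
  r_1 = 2 (mod 25)
  r_2 = 77 (mod 125)
Final: r = 77 with f(r) ≡ 0 mod 5^3.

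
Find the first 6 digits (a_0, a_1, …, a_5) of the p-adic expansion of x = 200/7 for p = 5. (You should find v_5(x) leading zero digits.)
(a_0, …, a_5) = (0, 0, 4, 3, 0, 2)

v_5(200/7) = 2, so a_0 = ... = a_1 = 0. Factor out: x = 5^2 · u with u = 8/7 a unit in ℤ_5. Expand u iteratively via a_{v+i} = u_i mod 5, u_{i+1} = (u_i − a_{v+i})/5:
  u_0 = 8/7;  a_2 = 4;  u_1 = (u_0 − 4)/5 = -4/7
  u_1 = -4/7;  a_3 = 3;  u_2 = (u_1 − 3)/5 = -5/7
  u_2 = -5/7;  a_4 = 0;  u_3 = (u_2 − 0)/5 = -1/7
  u_3 = -1/7;  a_5 = 2;  u_4 = (u_3 − 2)/5 = -3/7
Digits: (0, 0, 4, 3, 0, 2).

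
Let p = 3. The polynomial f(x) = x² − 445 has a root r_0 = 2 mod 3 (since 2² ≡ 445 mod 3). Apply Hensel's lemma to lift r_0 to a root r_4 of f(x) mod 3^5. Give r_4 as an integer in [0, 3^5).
r_4 = 92 (mod 243)

Hensel's recurrence: r_{i+1} = r_i − f(r_i)·(f′(r_i))^{-1} mod 3^{i+2}, with f′(x) = 2x. Iterate:
  r_0 = 2 (mod 3)
  r_1 = 2 (mod 9)
  r_2 = 11 (mod 27)
  r_3 = 11 (mod 81)
  r_4 = 92 (mod 243)
Final: r_4 = 92, and one checks f(r_4) ≡ 0 mod 3^5.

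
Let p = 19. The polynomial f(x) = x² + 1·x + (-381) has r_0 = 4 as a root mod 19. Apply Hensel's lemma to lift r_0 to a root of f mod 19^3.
r_2 = 6141 (mod 6859)

Hensel: r_{i+1} = r_i − f(r_i)·(f′(r_i))^{-1} mod 19^{i+2}, f′(x) = 2x + 1. Iterate:
  r_0 = 4 (mod 19)
  r_1 = 4 (mod 361)
  r_2 = 6141 (mod 6859)
Final: r = 6141 satisfies f(r) ≡ 0 mod 19^3.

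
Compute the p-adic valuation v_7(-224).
v_7(-224) = 1

v_7(n) is the largest exponent k such that 7^k divides n. Factor out: -224 = -7^1 · 32. (Sign doesn't affect v_p.) So v_7(-224) = 1.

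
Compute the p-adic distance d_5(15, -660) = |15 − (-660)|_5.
d_5(15, -660) = 1/25

Step 1 — x − y = 15 − (-660) = 675. Step 2 — v_5(675) = 2 (factor: 675 = (5^2 · 27); the sign does not affect v_p). Step 3 — |x − y|_5 = 5^{-2} = 1/25.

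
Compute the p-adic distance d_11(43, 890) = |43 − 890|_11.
d_11(43, 890) = 1/121

Step 1 — x − y = 43 − 890 = -847. Step 2 — v_11(-847) = 2 (factor: -847 = −(11^2 · 7); the sign does not affect v_p). Step 3 — |x − y|_11 = 11^{-2} = 1/121.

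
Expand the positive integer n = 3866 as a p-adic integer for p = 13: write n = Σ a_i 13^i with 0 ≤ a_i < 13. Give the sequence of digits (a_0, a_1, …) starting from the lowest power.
(a_0, a_1, …) = (5, 11, 9, 1)

Repeated division by 13 gives the digits low-to-high: 3866 = 5 + 11·13^1 + 9·13^2 + 1·13^3. Digit sequence: (5, 11, 9, 1).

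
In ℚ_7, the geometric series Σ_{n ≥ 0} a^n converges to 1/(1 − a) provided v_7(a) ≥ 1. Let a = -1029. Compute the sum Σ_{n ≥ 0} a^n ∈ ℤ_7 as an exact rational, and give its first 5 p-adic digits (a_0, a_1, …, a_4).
Σ a^n = 1/(1 − a) = 1/1030;  first 5 digits = (1, 0, 0, 4, 6)

v_7(a) = 3 ≥ 1, so the series converges in ℤ_7 to 1/(1 − a) = 1/(1 − (-1029)) = 1/1030. Expand this rational in ℤ_7: compute digits iteratively via d_i = x_i mod 7, x_{i+1} = (x_i − d_i)/7. The first 5 digits are (1, 0, 0, 4, 6).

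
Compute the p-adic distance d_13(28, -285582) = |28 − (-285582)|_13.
d_13(28, -285582) = 1/28561

Step 1 — x − y = 28 − (-285582) = 285610. Step 2 — v_13(285610) = 4 (factor: 285610 = (13^4 · 10); the sign does not affect v_p). Step 3 — |x − y|_13 = 13^{-4} = 1/28561.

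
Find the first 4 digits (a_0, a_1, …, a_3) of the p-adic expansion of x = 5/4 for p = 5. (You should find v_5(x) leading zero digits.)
(a_0, …, a_3) = (0, 4, 3, 3)

v_5(5/4) = 1, so a_0 = ... = a_0 = 0. Factor out: x = 5^1 · u with u = 1/4 a unit in ℤ_5. Expand u iteratively via a_{v+i} = u_i mod 5, u_{i+1} = (u_i − a_{v+i})/5:
  u_0 = 1/4;  a_1 = 4;  u_1 = (u_0 − 4)/5 = -3/4
  u_1 = -3/4;  a_2 = 3;  u_2 = (u_1 − 3)/5 = -3/4
  u_2 = -3/4;  a_3 = 3;  u_3 = (u_2 − 3)/5 = -3/4
Digits: (0, 4, 3, 3).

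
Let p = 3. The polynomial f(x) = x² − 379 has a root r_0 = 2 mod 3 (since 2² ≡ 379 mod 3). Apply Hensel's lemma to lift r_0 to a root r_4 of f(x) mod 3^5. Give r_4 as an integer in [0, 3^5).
r_4 = 53 (mod 243)

Hensel's recurrence: r_{i+1} = r_i − f(r_i)·(f′(r_i))^{-1} mod 3^{i+2}, with f′(x) = 2x. Iterate:
  r_0 = 2 (mod 3)
  r_1 = 8 (mod 9)
  r_2 = 26 (mod 27)
  r_3 = 53 (mod 81)
  r_4 = 53 (mod 243)
Final: r_4 = 53, and one checks f(r_4) ≡ 0 mod 3^5.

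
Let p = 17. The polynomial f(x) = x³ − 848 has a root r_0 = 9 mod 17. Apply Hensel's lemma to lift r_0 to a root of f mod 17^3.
r_2 = 2287 (mod 4913)

Hensel: r_{i+1} = r_i − f(r_i)/f′(r_i) mod 17^{i+2}, where f′(x) = 3x². Iterate:
  r_0 = 9 (mod 17)
  r_1 = 264 (mod 289)
  r_2 = 2287 (mod 4913)
Final: r = 2287 with f(r) ≡ 0 mod 17^3.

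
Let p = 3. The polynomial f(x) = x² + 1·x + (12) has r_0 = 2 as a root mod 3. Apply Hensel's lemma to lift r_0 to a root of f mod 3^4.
r_3 = 47 (mod 81)

Hensel: r_{i+1} = r_i − f(r_i)·(f′(r_i))^{-1} mod 3^{i+2}, f′(x) = 2x + 1. Iterate:
  r_0 = 2 (mod 3)
  r_1 = 2 (mod 9)
  r_2 = 20 (mod 27)
  r_3 = 47 (mod 81)
Final: r = 47 satisfies f(r) ≡ 0 mod 3^4.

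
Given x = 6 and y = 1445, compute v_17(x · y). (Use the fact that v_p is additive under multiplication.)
v_17(8670) = 2

v_p(x) = 0 (factor: 6 = 17^0 · 6); v_p(y) = 2 (factor: 1445 = 17^2 · 5). Additivity: v_p(xy) = v_p(x) + v_p(y) = 0 + 2 = 2. (Direct check: xy = 8670 = 17^2 · (30).)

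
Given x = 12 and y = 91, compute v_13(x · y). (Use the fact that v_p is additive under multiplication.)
v_13(1092) = 1

v_p(x) = 0 (factor: 12 = 13^0 · 12); v_p(y) = 1 (factor: 91 = 13^1 · 7). Additivity: v_p(xy) = v_p(x) + v_p(y) = 0 + 1 = 1. (Direct check: xy = 1092 = 13^1 · (84).)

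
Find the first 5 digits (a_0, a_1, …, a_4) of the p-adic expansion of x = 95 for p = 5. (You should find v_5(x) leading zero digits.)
(a_0, …, a_4) = (0, 4, 3, 0, 0)

v_5(95) = 1, so a_0 = ... = a_0 = 0. Factor out: x = 5^1 · u with u = 19 a unit in ℤ_5. Expand u iteratively via a_{v+i} = u_i mod 5, u_{i+1} = (u_i − a_{v+i})/5:
  u_0 = 19;  a_1 = 4;  u_1 = (u_0 − 4)/5 = 3
  u_1 = 3;  a_2 = 3;  u_2 = (u_1 − 3)/5 = 0
  u_2 = 0;  a_3 = 0;  u_3 = (u_2 − 0)/5 = 0
  u_3 = 0;  a_4 = 0;  u_4 = (u_3 − 0)/5 = 0
Digits: (0, 4, 3, 0, 0).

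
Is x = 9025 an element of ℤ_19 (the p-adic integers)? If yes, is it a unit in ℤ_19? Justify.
x ∈ ℤ_19 but not a unit; v_19(x) = 2 > 0

ℤ_19 = {x ∈ ℚ_19 : v_19(x) ≥ 0} and ℤ_19^× = {x ∈ ℤ_19 : v_19(x) = 0}. Here v_19(9025) = v_19(num) − v_19(den) = 2; compare against these criteria.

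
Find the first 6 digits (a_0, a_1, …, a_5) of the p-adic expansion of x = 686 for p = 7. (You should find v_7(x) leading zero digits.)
(a_0, …, a_5) = (0, 0, 0, 2, 0, 0)

v_7(686) = 3, so a_0 = ... = a_2 = 0. Factor out: x = 7^3 · u with u = 2 a unit in ℤ_7. Expand u iteratively via a_{v+i} = u_i mod 7, u_{i+1} = (u_i − a_{v+i})/7:
  u_0 = 2;  a_3 = 2;  u_1 = (u_0 − 2)/7 = 0
  u_1 = 0;  a_4 = 0;  u_2 = (u_1 − 0)/7 = 0
  u_2 = 0;  a_5 = 0;  u_3 = (u_2 − 0)/7 = 0
Digits: (0, 0, 0, 2, 0, 0).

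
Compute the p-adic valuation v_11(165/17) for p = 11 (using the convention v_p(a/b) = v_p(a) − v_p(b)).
v_11(165/17) = 1

Factor powers of 11 from the numerator and denominator of the reduced fraction: 165 = 11^1 · 15 and 17 = 11^0 · 17. Apply v_p(a/b) = v_p(a) − v_p(b): v_11(165/17) = 1 − 0 = 1.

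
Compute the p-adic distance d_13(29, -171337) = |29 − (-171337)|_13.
d_13(29, -171337) = 1/28561

Step 1 — x − y = 29 − (-171337) = 171366. Step 2 — v_13(171366) = 4 (factor: 171366 = (13^4 · 6); the sign does not affect v_p). Step 3 — |x − y|_13 = 13^{-4} = 1/28561.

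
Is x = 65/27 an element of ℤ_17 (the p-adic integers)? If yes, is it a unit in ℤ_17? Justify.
x ∈ ℤ_17^× (unit); v_17(x) = 0

ℤ_17 = {x ∈ ℚ_17 : v_17(x) ≥ 0} and ℤ_17^× = {x ∈ ℤ_17 : v_17(x) = 0}. Here v_17(65/27) = v_17(num) − v_17(den) = 0; compare against these criteria.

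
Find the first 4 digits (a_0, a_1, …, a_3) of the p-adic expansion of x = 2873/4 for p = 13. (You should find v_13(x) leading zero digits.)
(a_0, …, a_3) = (0, 0, 1, 10)

v_13(2873/4) = 2, so a_0 = ... = a_1 = 0. Factor out: x = 13^2 · u with u = 17/4 a unit in ℤ_13. Expand u iteratively via a_{v+i} = u_i mod 13, u_{i+1} = (u_i − a_{v+i})/13:
  u_0 = 17/4;  a_2 = 1;  u_1 = (u_0 − 1)/13 = 1/4
  u_1 = 1/4;  a_3 = 10;  u_2 = (u_1 − 10)/13 = -3/4
Digits: (0, 0, 1, 10).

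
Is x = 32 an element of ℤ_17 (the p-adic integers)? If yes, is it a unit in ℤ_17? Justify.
x ∈ ℤ_17^× (unit); v_17(x) = 0

ℤ_17 = {x ∈ ℚ_17 : v_17(x) ≥ 0} and ℤ_17^× = {x ∈ ℤ_17 : v_17(x) = 0}. Here v_17(32) = v_17(num) − v_17(den) = 0; compare against these criteria.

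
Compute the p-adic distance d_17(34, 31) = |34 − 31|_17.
d_17(34, 31) = 1

Step 1 — x − y = 34 − 31 = 3. Step 2 — v_17(3) = 0 (factor: 3 = (17^0 · 3); the sign does not affect v_p). Step 3 — |x − y|_17 = 17^{0} = 1.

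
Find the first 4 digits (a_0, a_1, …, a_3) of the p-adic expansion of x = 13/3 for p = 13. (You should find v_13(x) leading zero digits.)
(a_0, …, a_3) = (0, 9, 8, 8)

v_13(13/3) = 1, so a_0 = ... = a_0 = 0. Factor out: x = 13^1 · u with u = 1/3 a unit in ℤ_13. Expand u iteratively via a_{v+i} = u_i mod 13, u_{i+1} = (u_i − a_{v+i})/13:
  u_0 = 1/3;  a_1 = 9;  u_1 = (u_0 − 9)/13 = -2/3
  u_1 = -2/3;  a_2 = 8;  u_2 = (u_1 − 8)/13 = -2/3
  u_2 = -2/3;  a_3 = 8;  u_3 = (u_2 − 8)/13 = -2/3
Digits: (0, 9, 8, 8).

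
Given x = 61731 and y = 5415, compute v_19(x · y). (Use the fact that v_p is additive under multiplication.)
v_19(334273365) = 5

v_p(x) = 3 (factor: 61731 = 19^3 · 9); v_p(y) = 2 (factor: 5415 = 19^2 · 15). Additivity: v_p(xy) = v_p(x) + v_p(y) = 3 + 2 = 5. (Direct check: xy = 334273365 = 19^5 · (135).)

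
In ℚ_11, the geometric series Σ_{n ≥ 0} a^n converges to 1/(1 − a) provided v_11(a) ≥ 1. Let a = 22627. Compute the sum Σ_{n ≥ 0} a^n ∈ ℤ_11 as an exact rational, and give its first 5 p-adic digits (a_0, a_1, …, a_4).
Σ a^n = 1/(1 − a) = -1/22626;  first 5 digits = (1, 0, 0, 6, 1)

v_11(a) = 3 ≥ 1, so the series converges in ℤ_11 to 1/(1 − a) = 1/(1 − 22627) = -1/22626. Expand this rational in ℤ_11: compute digits iteratively via d_i = x_i mod 11, x_{i+1} = (x_i − d_i)/11. The first 5 digits are (1, 0, 0, 6, 1).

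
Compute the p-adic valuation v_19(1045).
v_19(1045) = 1

v_19(n) is the largest exponent k such that 19^k divides n. Factor out: 1045 = 19^1 · 55. (Sign doesn't affect v_p.) So v_19(1045) = 1.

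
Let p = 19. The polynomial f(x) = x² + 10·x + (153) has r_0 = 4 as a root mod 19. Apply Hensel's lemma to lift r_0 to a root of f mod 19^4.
r_3 = 20429 (mod 130321)

Hensel: r_{i+1} = r_i − f(r_i)·(f′(r_i))^{-1} mod 19^{i+2}, f′(x) = 2x + 10. Iterate:
  r_0 = 4 (mod 19)
  r_1 = 213 (mod 361)
  r_2 = 6711 (mod 6859)
  r_3 = 20429 (mod 130321)
Final: r = 20429 satisfies f(r) ≡ 0 mod 19^4.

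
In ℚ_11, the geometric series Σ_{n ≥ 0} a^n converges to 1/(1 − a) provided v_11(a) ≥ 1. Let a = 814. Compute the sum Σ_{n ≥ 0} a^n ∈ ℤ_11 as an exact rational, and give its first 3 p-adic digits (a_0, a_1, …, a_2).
Σ a^n = 1/(1 − a) = -1/813;  first 3 digits = (1, 8, 4)

v_11(a) = 1 ≥ 1, so the series converges in ℤ_11 to 1/(1 − a) = 1/(1 − 814) = -1/813. Expand this rational in ℤ_11: compute digits iteratively via d_i = x_i mod 11, x_{i+1} = (x_i − d_i)/11. The first 3 digits are (1, 8, 4).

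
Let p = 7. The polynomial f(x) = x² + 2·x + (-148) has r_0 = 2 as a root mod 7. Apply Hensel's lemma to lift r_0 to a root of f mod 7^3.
r_2 = 303 (mod 343)

Hensel: r_{i+1} = r_i − f(r_i)·(f′(r_i))^{-1} mod 7^{i+2}, f′(x) = 2x + 2. Iterate:
  r_0 = 2 (mod 7)
  r_1 = 9 (mod 49)
  r_2 = 303 (mod 343)
Final: r = 303 satisfies f(r) ≡ 0 mod 7^3.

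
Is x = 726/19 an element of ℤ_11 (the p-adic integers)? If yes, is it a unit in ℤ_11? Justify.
x ∈ ℤ_11 but not a unit; v_11(x) = 2 > 0

ℤ_11 = {x ∈ ℚ_11 : v_11(x) ≥ 0} and ℤ_11^× = {x ∈ ℤ_11 : v_11(x) = 0}. Here v_11(726/19) = v_11(num) − v_11(den) = 2; compare against these criteria.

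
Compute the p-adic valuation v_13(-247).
v_13(-247) = 1

v_13(n) is the largest exponent k such that 13^k divides n. Factor out: -247 = -13^1 · 19. (Sign doesn't affect v_p.) So v_13(-247) = 1.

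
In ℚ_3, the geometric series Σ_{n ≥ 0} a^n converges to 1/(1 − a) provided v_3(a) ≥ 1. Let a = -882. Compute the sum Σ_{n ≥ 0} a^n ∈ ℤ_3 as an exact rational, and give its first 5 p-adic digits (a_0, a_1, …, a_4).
Σ a^n = 1/(1 − a) = 1/883;  first 5 digits = (1, 0, 1, 0, 2)

v_3(a) = 2 ≥ 1, so the series converges in ℤ_3 to 1/(1 − a) = 1/(1 − (-882)) = 1/883. Expand this rational in ℤ_3: compute digits iteratively via d_i = x_i mod 3, x_{i+1} = (x_i − d_i)/3. The first 5 digits are (1, 0, 1, 0, 2).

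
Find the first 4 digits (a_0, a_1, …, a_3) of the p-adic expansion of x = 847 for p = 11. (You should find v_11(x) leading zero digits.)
(a_0, …, a_3) = (0, 0, 7, 0)

v_11(847) = 2, so a_0 = ... = a_1 = 0. Factor out: x = 11^2 · u with u = 7 a unit in ℤ_11. Expand u iteratively via a_{v+i} = u_i mod 11, u_{i+1} = (u_i − a_{v+i})/11:
  u_0 = 7;  a_2 = 7;  u_1 = (u_0 − 7)/11 = 0
  u_1 = 0;  a_3 = 0;  u_2 = (u_1 − 0)/11 = 0
Digits: (0, 0, 7, 0).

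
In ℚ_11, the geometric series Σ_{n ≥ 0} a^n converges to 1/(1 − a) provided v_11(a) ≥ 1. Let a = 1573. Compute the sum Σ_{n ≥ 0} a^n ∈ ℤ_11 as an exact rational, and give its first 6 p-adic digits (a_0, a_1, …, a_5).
Σ a^n = 1/(1 − a) = -1/1572;  first 6 digits = (1, 0, 2, 1, 4, 4)

v_11(a) = 2 ≥ 1, so the series converges in ℤ_11 to 1/(1 − a) = 1/(1 − 1573) = -1/1572. Expand this rational in ℤ_11: compute digits iteratively via d_i = x_i mod 11, x_{i+1} = (x_i − d_i)/11. The first 6 digits are (1, 0, 2, 1, 4, 4).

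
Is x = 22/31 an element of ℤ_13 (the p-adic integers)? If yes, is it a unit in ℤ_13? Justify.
x ∈ ℤ_13^× (unit); v_13(x) = 0

ℤ_13 = {x ∈ ℚ_13 : v_13(x) ≥ 0} and ℤ_13^× = {x ∈ ℤ_13 : v_13(x) = 0}. Here v_13(22/31) = v_13(num) − v_13(den) = 0; compare against these criteria.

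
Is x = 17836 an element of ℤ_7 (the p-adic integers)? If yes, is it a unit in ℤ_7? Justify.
x ∈ ℤ_7 but not a unit; v_7(x) = 3 > 0

ℤ_7 = {x ∈ ℚ_7 : v_7(x) ≥ 0} and ℤ_7^× = {x ∈ ℤ_7 : v_7(x) = 0}. Here v_7(17836) = v_7(num) − v_7(den) = 3; compare against these criteria.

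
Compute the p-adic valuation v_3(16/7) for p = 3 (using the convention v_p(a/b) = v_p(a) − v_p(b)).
v_3(16/7) = 0

Factor powers of 3 from the numerator and denominator of the reduced fraction: 16 = 3^0 · 16 and 7 = 3^0 · 7. Apply v_p(a/b) = v_p(a) − v_p(b): v_3(16/7) = 0 − 0 = 0.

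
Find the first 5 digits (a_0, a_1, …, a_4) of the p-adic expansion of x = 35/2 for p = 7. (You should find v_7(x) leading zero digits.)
(a_0, …, a_4) = (0, 6, 3, 3, 3)

v_7(35/2) = 1, so a_0 = ... = a_0 = 0. Factor out: x = 7^1 · u with u = 5/2 a unit in ℤ_7. Expand u iteratively via a_{v+i} = u_i mod 7, u_{i+1} = (u_i − a_{v+i})/7:
  u_0 = 5/2;  a_1 = 6;  u_1 = (u_0 − 6)/7 = -1/2
  u_1 = -1/2;  a_2 = 3;  u_2 = (u_1 − 3)/7 = -1/2
  u_2 = -1/2;  a_3 = 3;  u_3 = (u_2 − 3)/7 = -1/2
  u_3 = -1/2;  a_4 = 3;  u_4 = (u_3 − 3)/7 = -1/2
Digits: (0, 6, 3, 3, 3).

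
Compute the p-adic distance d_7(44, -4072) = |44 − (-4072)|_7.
d_7(44, -4072) = 1/343

Step 1 — x − y = 44 − (-4072) = 4116. Step 2 — v_7(4116) = 3 (factor: 4116 = (7^3 · 12); the sign does not affect v_p). Step 3 — |x − y|_7 = 7^{-3} = 1/343.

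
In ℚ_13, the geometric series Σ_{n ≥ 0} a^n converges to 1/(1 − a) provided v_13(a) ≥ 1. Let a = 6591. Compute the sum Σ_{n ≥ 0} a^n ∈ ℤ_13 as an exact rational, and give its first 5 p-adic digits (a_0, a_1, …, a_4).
Σ a^n = 1/(1 − a) = -1/6590;  first 5 digits = (1, 0, 0, 3, 0)

v_13(a) = 3 ≥ 1, so the series converges in ℤ_13 to 1/(1 − a) = 1/(1 − 6591) = -1/6590. Expand this rational in ℤ_13: compute digits iteratively via d_i = x_i mod 13, x_{i+1} = (x_i − d_i)/13. The first 5 digits are (1, 0, 0, 3, 0).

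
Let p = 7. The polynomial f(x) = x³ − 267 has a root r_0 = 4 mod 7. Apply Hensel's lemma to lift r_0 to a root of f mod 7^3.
r_2 = 46 (mod 343)

Hensel: r_{i+1} = r_i − f(r_i)/f′(r_i) mod 7^{i+2}, where f′(x) = 3x². Iterate:
  r_0 = 4 (mod 7)
  r_1 = 46 (mod 49)
  r_2 = 46 (mod 343)
Final: r = 46 with f(r) ≡ 0 mod 7^3.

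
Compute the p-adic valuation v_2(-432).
v_2(-432) = 4

v_2(n) is the largest exponent k such that 2^k divides n. Factor out: -432 = -2^4 · 27. (Sign doesn't affect v_p.) So v_2(-432) = 4.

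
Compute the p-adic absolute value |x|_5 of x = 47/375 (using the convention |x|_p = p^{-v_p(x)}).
|47/375|_5 = 125

Step 1 — compute v_5(x) by factoring powers of 5 out of the numerator and denominator: v_5(47/375) = -3. Step 2 — apply |x|_p = p^{-v_p(x)} = 5^{3} = 125.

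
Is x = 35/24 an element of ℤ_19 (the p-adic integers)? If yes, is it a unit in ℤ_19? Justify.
x ∈ ℤ_19^× (unit); v_19(x) = 0

ℤ_19 = {x ∈ ℚ_19 : v_19(x) ≥ 0} and ℤ_19^× = {x ∈ ℤ_19 : v_19(x) = 0}. Here v_19(35/24) = v_19(num) − v_19(den) = 0; compare against these criteria.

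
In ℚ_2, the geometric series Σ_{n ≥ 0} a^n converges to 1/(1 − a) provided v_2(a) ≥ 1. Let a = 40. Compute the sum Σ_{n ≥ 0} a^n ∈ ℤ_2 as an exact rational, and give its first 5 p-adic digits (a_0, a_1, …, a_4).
Σ a^n = 1/(1 − a) = -1/39;  first 5 digits = (1, 0, 0, 1, 0)

v_2(a) = 3 ≥ 1, so the series converges in ℤ_2 to 1/(1 − a) = 1/(1 − 40) = -1/39. Expand this rational in ℤ_2: compute digits iteratively via d_i = x_i mod 2, x_{i+1} = (x_i − d_i)/2. The first 5 digits are (1, 0, 0, 1, 0).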